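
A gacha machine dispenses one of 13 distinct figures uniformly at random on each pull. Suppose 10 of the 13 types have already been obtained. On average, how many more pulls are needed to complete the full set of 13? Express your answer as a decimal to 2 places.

23.83

Starting from 10 distinct types, each trial gives a new one with probability (13−i)/13 when i types are held, so the wait for the next new type is 13/(13−i).
E = 13/3 + 13/2 + 13/1 = 143/6 ≈ 23.83.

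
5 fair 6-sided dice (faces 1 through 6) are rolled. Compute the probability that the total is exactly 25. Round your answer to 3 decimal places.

0.016

There are 6^5 = 7776 equally likely outcomes.
The number of ordered 5-tuples from {1,…,6} summing to 25 is 126.
P(sum = 25) = 126/7776 = 7/432 ≈ 0.016.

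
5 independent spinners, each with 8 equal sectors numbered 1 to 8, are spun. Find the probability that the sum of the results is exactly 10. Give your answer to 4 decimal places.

There are 8^5 = 32768 equally likely outcomes.
The number of ordered 5-tuples from {1,…,8} summing to 10 is 126.
P(sum = 10) = 126/32768 = 63/16384 ≈ 0.0038.

0.0038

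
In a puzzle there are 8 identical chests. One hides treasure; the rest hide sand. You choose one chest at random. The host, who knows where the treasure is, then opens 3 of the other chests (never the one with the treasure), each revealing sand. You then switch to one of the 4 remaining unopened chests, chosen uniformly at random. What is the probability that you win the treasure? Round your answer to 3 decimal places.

0.219

Your original chest holds the treasure with probability 1/8, so the other 7 collectively hold it with probability 7/8.
The host can always find 3 empty chests to open, so the reveals don't change that 7/8; it is now spread over the 4 remaining unopened chests.
P(win by switching) = (7/8) · (1/4) = 7/32 ≈ 0.219.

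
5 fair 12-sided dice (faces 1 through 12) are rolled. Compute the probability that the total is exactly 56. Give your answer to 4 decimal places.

0.0003

There are 12^5 = 248832 equally likely outcomes.
The number of ordered 5-tuples from {1,…,12} summing to 56 is 70.
P(sum = 56) = 70/248832 = 35/124416 ≈ 0.0003.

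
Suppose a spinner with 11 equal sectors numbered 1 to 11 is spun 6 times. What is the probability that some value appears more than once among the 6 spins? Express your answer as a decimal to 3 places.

P(all 6 different) = 11/11 · 10/11 · ··· · 6/11 ≈ 0.188.
P(at least two equal) = 1 − 0.188 = 0.812.

0.812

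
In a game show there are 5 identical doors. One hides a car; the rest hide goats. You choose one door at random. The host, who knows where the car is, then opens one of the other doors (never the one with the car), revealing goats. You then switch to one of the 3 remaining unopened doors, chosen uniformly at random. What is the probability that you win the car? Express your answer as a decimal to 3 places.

Your original door holds the car with probability 1/5, so the other 4 collectively hold it with probability 4/5.
The host can always find an empty door to open, so this doesn't change that 4/5; it is now spread over the 3 remaining unopened doors.
P(win by switching) = (4/5) · (1/3) = 4/15 ≈ 0.267.

0.267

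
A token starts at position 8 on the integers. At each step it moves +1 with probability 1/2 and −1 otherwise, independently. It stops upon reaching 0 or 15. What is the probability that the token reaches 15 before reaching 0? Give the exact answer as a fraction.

8/15

With a fair step, P(i) = ½P(i−1) + ½P(i+1) with P(0)=0, P(15)=1 has the linear solution P(i) = i/15.
P(8) = 8/15.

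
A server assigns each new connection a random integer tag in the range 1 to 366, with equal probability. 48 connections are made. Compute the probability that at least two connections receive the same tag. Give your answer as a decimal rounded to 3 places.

It's easier to compute the probability that all 48 are distinct.
P(all distinct) = 366/366 · 365/366 · ··· · 319/366 ≈ 0.040.
So the probability of at least one match is 1 − 0.040 = 0.960.

0.960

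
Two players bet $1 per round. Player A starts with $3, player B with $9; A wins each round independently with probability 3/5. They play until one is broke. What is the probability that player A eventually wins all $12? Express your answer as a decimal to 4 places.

Let r = q/p = (2/5)/(3/5) = 2/3. The recurrence P(i) = p·P(i+1) + q·P(i−1) with P(0)=0, P(12)=1 gives P(i) = (1 − r^i)/(1 − r^12).
P(3) = (1 − (2/3)^3) / (1 − (2/3)^12) = 19683/27755 ≈ 0.7092.

0.7092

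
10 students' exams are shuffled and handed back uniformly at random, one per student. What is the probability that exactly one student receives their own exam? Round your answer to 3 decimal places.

0.368

Choose which one is fixed: C(10,1) = 10 ways.
The remaining 9 must have no fixed point: D(9) = 133496.
P = 10·133496/3628800 = 16687/45360 ≈ 0.368.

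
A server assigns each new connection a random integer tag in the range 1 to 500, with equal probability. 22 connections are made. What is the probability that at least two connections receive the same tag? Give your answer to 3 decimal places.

0.374

It's easier to compute the probability that all 22 are distinct.
P(all distinct) = 500/500 · 499/500 · ··· · 479/500 ≈ 0.626.
So the probability of at least one match is 1 − 0.626 = 0.374.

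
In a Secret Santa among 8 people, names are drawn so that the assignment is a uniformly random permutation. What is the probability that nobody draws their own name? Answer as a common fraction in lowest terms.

This is the derangement probability: permutations of 8 with no fixed point.
D(8) = 8! · (1 − 1/1! + 1/2! − ··· + (−1)^8/8!) = 14833.
P = 14833/40320 = 2119/5760.

2119/5760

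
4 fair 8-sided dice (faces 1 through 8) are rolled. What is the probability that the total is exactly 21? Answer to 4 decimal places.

0.0693

There are 8^4 = 4096 equally likely outcomes.
The number of ordered 4-tuples from {1,…,8} summing to 21 is 284.
P(sum = 21) = 284/4096 = 71/1024 ≈ 0.0693.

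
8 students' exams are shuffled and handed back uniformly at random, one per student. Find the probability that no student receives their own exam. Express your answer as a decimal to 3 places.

0.368

This is the derangement probability: permutations of 8 with no fixed point.
D(8) = 8! · (1 − 1/1! + 1/2! − ··· + (−1)^8/8!) = 14833.
P = 14833/40320 = 2119/5760 ≈ 0.368.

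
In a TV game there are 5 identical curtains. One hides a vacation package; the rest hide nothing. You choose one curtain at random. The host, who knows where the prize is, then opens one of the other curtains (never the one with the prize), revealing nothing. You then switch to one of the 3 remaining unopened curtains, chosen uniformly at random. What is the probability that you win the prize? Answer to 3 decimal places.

0.267

Your original curtain holds the prize with probability 1/5, so the other 4 collectively hold it with probability 4/5.
The host can always find an empty curtain to open, so this doesn't change that 4/5; it is now spread over the 3 remaining unopened curtains.
P(win by switching) = (4/5) · (1/3) = 4/15 ≈ 0.267.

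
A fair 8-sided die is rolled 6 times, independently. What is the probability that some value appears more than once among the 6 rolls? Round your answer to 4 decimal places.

P(all 6 different) = 8/8 · 7/8 · ··· · 3/8 ≈ 0.0769.
P(at least two equal) = 1 − 0.0769 = 0.9231.

0.9231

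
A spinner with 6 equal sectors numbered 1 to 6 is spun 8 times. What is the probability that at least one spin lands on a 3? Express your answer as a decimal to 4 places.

0.7674

P(no spin lands on a 3) = (5/6)^8 ≈ 0.2326.
P(at least one) = 1 − 0.2326 = 0.7674.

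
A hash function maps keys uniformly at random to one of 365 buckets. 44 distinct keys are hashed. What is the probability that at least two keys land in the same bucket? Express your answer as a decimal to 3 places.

0.933

It's easier to compute the probability that all 44 are distinct.
P(all distinct) = 365/365 · 364/365 · ··· · 322/365 ≈ 0.067.
So the probability of at least one match is 1 − 0.067 = 0.933.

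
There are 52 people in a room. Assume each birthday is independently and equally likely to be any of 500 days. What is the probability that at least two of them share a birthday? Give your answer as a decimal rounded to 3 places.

It's easier to compute the probability that all 52 are distinct.
P(all distinct) = 500/500 · 499/500 · ··· · 449/500 ≈ 0.064.
So the probability of at least one match is 1 − 0.064 = 0.936.

0.936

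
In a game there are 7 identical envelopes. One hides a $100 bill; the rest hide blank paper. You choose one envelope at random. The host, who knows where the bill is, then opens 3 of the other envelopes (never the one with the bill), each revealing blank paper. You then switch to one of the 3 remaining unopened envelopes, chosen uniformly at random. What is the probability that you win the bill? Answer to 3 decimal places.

Your original envelope holds the bill with probability 1/7, so the other 6 collectively hold it with probability 6/7.
The host can always find 3 empty envelopes to open, so the reveals don't change that 6/7; it is now spread over the 3 remaining unopened envelopes.
P(win by switching) = (6/7) · (1/3) = 2/7 ≈ 0.286.

0.286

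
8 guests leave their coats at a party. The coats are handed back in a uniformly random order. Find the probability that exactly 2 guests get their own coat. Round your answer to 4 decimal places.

0.1840

Choose which 2 of the 8 are fixed: C(8,2) = 28 ways.
The remaining 6 must have no fixed point: D(6) = 265.
P = 28·265/40320 = 53/288 ≈ 0.1840.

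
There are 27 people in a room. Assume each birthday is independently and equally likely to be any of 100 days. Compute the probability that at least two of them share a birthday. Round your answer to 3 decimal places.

It's easier to compute the probability that all 27 are distinct.
P(all distinct) = 100/100 · 99/100 · ··· · 74/100 ≈ 0.021.
So the probability of at least one match is 1 − 0.021 = 0.979.

0.979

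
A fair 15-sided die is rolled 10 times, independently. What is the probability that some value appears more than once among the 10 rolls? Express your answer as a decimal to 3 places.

0.981

P(all 10 different) = 15/15 · 14/15 · ··· · 6/15 ≈ 0.019.
P(at least two equal) = 1 − 0.019 = 0.981.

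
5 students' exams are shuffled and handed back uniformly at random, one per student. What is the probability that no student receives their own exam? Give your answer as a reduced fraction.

11/30

This is the derangement probability: permutations of 5 with no fixed point.
D(5) = 5! · (1 − 1/1! + 1/2! − ··· + (−1)^5/5!) = 44.
P = 44/120 = 11/30.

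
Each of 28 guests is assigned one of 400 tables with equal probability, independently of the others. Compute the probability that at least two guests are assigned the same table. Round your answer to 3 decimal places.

0.620

It's easier to compute the probability that all 28 are distinct.
P(all distinct) = 400/400 · 399/400 · ··· · 373/400 ≈ 0.380.
So the probability of at least one match is 1 − 0.380 = 0.620.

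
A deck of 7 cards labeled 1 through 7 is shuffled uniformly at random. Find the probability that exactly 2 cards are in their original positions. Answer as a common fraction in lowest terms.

Choose which 2 of the 7 are fixed: C(7,2) = 21 ways.
The remaining 5 must have no fixed point: D(5) = 44.
P = 21·44/5040 = 11/60.

11/60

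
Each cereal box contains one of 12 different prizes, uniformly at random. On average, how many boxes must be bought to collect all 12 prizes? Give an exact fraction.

86021/2310

After i distinct types are collected, each trial gives a new one with probability (12−i)/12, so the expected wait for the next new type is 12/(12−i).
E = 12/12 + 12/11 + 12/10 + 12/9 + 12/8 + 12/7 + 12/6 + 12/5 + 12/4 + 12/3 + 12/2 + 12/1 = 86021/2310.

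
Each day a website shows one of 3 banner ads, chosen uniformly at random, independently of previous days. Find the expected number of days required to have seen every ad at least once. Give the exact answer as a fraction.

After i distinct types are collected, each trial gives a new one with probability (3−i)/3, so the expected wait for the next new type is 3/(3−i).
E = 3/3 + 3/2 + 3/1 = 11/2.

11/2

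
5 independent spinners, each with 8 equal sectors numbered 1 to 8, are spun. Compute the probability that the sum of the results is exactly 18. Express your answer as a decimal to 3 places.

There are 8^5 = 32768 equally likely outcomes.
The number of ordered 5-tuples from {1,…,8} summing to 18 is 1750.
P(sum = 18) = 1750/32768 = 875/16384 ≈ 0.053.

0.053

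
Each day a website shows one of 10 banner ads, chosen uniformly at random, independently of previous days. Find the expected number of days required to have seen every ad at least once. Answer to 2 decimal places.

29.29

After i distinct types are collected, each trial gives a new one with probability (10−i)/10, so the expected wait for the next new type is 10/(10−i).
E = 10/10 + 10/9 + 10/8 + 10/7 + 10/6 + 10/5 + 10/4 + 10/3 + 10/2 + 10/1 = 7381/252 ≈ 29.29.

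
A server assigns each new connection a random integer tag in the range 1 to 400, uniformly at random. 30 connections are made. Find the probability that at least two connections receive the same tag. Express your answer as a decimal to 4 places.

It's easier to compute the probability that all 30 are distinct.
P(all distinct) = 400/400 · 399/400 · ··· · 371/400 ≈ 0.3278.
So the probability of at least one match is 1 − 0.3278 = 0.6722.

0.6722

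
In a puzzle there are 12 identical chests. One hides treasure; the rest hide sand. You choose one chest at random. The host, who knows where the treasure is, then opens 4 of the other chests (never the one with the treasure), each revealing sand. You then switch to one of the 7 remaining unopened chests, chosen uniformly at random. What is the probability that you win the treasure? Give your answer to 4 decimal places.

0.1310

Your original chest holds the treasure with probability 1/12, so the other 11 collectively hold it with probability 11/12.
The host can always find 4 empty chests to open, so the reveals don't change that 11/12; it is now spread over the 7 remaining unopened chests.
P(win by switching) = (11/12) · (1/7) = 11/84 ≈ 0.1310.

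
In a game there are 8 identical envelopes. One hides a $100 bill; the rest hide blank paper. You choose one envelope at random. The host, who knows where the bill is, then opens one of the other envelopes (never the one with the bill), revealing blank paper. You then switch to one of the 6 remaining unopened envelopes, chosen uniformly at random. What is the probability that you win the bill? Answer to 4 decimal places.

0.1458

Your original envelope holds the bill with probability 1/8, so the other 7 collectively hold it with probability 7/8.
The host can always find an empty envelope to open, so this doesn't change that 7/8; it is now spread over the 6 remaining unopened envelopes.
P(win by switching) = (7/8) · (1/6) = 7/48 ≈ 0.1458.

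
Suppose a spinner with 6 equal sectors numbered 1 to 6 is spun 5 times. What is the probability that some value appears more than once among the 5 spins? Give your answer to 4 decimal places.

P(all 5 different) = 6/6 · 5/6 · ··· · 2/6 ≈ 0.0926.
P(at least two equal) = 1 − 0.0926 = 0.9074.

0.9074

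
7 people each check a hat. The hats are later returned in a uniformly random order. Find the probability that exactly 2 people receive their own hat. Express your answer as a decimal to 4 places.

Choose which 2 of the 7 are fixed: C(7,2) = 21 ways.
The remaining 5 must have no fixed point: D(5) = 44.
P = 21·44/5040 = 11/60 ≈ 0.1833.

0.1833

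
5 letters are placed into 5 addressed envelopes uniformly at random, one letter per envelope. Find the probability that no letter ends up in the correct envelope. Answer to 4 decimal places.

0.3667

This is the derangement probability: permutations of 5 with no fixed point.
D(5) = 5! · (1 − 1/1! + 1/2! − ··· + (−1)^5/5!) = 44.
P = 44/120 = 11/30 ≈ 0.3667.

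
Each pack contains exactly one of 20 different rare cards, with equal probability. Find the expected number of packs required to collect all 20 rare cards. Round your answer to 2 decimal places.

71.95

After i distinct types are collected, each trial gives a new one with probability (20−i)/20, so the expected wait for the next new type is 20/(20−i).
E = 20/20 + 20/19 + 20/18 + 20/17 + 20/16 + 20/15 + 20/14 + 20/13 + 20/12 + 20/11 + 20/10 + 20/9 + 20/8 + 20/7 + 20/6 + 20/5 + 20/4 + 20/3 + 20/2 + 20/1 = 279175675/3879876 ≈ 71.95.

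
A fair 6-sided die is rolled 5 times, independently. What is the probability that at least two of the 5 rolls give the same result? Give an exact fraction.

P(all 5 different) = 6/6 · 5/6 · ··· · 2/6 = 5/54.
P(at least two equal) = 1 − 5/54 = 49/54.

49/54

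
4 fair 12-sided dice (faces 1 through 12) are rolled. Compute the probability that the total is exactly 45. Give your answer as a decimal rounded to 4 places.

0.0010

There are 12^4 = 20736 equally likely outcomes.
The number of ordered 4-tuples from {1,…,12} summing to 45 is 20.
P(sum = 45) = 20/20736 = 5/5184 ≈ 0.0010.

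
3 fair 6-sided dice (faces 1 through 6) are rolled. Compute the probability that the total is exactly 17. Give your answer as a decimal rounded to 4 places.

There are 6^3 = 216 equally likely outcomes.
The number of ordered 3-tuples from {1,…,6} summing to 17 is 3.
P(sum = 17) = 3/216 = 1/72 ≈ 0.0139.

0.0139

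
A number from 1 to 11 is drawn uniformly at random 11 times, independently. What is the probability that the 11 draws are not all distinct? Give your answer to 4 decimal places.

0.9999

P(all 11 different) = 11/11 · 10/11 · ··· · 1/11 ≈ 0.0001.
P(at least two equal) = 1 − 0.0001 = 0.9999.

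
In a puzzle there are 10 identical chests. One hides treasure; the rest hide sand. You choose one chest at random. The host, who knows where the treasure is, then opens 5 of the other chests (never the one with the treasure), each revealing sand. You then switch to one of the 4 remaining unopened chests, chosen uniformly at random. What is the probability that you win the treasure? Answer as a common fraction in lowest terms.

Your original chest holds the treasure with probability 1/10, so the other 9 collectively hold it with probability 9/10.
The host can always find 5 empty chests to open, so the reveals don't change that 9/10; it is now spread over the 4 remaining unopened chests.
P(win by switching) = (9/10) · (1/4) = 9/40.

9/40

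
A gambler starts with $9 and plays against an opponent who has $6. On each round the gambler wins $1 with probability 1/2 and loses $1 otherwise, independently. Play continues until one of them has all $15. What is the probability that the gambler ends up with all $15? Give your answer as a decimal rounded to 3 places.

With a fair step, P(i) = ½P(i−1) + ½P(i+1) with P(0)=0, P(15)=1 has the linear solution P(i) = i/15.
P(9) = 9/15 = 3/5 ≈ 0.600.

0.600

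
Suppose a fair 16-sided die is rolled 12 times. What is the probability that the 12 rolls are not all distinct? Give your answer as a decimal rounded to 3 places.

P(all 12 different) = 16/16 · 15/16 · ··· · 5/16 ≈ 0.003.
P(at least two equal) = 1 − 0.003 = 0.997.

0.997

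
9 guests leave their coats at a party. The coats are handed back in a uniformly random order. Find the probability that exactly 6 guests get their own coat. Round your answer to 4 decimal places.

Choose which 6 of the 9 are fixed: C(9,6) = 84 ways.
The remaining 3 must have no fixed point: D(3) = 2.
P = 84·2/362880 = 1/2160 ≈ 0.0005.

0.0005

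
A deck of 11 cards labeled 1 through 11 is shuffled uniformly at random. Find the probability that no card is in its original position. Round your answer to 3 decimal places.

0.368

This is the derangement probability: permutations of 11 with no fixed point.
D(11) = 11! · (1 − 1/1! + 1/2! − ··· + (−1)^11/11!) = 14684570.
P = 14684570/39916800 = 1468457/3991680 ≈ 0.368.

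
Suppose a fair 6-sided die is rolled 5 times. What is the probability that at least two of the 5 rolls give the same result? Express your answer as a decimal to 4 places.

P(all 5 different) = 6/6 · 5/6 · ··· · 2/6 ≈ 0.0926.
P(at least two equal) = 1 − 0.0926 = 0.9074.

0.9074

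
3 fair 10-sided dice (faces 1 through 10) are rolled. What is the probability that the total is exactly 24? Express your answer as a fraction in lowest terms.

There are 10^3 = 1000 equally likely outcomes.
The number of ordered 3-tuples from {1,…,10} summing to 24 is 28.
P(sum = 24) = 28/1000 = 7/250.

7/250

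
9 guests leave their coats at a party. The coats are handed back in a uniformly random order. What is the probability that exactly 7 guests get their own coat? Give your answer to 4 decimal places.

Choose which 7 of the 9 are fixed: C(9,7) = 36 ways.
The remaining 2 must have no fixed point: D(2) = 1.
P = 36·1/362880 = 1/10080 ≈ 0.0001.

0.0001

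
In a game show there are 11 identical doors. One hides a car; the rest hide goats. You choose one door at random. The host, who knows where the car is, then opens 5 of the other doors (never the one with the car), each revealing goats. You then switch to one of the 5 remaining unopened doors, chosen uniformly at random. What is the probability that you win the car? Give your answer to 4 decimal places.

Your original door holds the car with probability 1/11, so the other 10 collectively hold it with probability 10/11.
The host can always find 5 empty doors to open, so the reveals don't change that 10/11; it is now spread over the 5 remaining unopened doors.
P(win by switching) = (10/11) · (1/5) = 2/11 ≈ 0.1818.

0.1818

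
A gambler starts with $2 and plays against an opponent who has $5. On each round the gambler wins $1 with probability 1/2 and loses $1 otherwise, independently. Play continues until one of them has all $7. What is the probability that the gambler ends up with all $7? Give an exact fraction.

With a fair step, P(i) = ½P(i−1) + ½P(i+1) with P(0)=0, P(7)=1 has the linear solution P(i) = i/7.
P(2) = 2/7.

2/7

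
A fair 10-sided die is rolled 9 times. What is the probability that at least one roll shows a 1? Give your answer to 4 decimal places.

0.6126

P(no roll shows a 1) = (9/10)^9 ≈ 0.3874.
P(at least one) = 1 − 0.3874 = 0.6126.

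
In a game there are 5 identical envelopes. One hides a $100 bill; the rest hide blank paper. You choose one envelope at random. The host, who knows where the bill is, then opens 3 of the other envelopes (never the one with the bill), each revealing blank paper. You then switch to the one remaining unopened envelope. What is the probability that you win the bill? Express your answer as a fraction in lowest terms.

Your original envelope holds the bill with probability 1/5, so the other 4 collectively hold it with probability 4/5.
The host can always find 3 empty envelopes to open, so the reveals don't change that 4/5; it is now spread over the 1 remaining unopened envelope.
P(win by switching) = (4/5) · (1/1) = 4/5.

4/5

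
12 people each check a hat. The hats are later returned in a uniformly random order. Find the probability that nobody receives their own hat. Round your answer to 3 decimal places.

This is the derangement probability: permutations of 12 with no fixed point.
D(12) = 12! · (1 − 1/1! + 1/2! − ··· + (−1)^12/12!) = 176214841.
P = 176214841/479001600 = 16019531/43545600 ≈ 0.368.

0.368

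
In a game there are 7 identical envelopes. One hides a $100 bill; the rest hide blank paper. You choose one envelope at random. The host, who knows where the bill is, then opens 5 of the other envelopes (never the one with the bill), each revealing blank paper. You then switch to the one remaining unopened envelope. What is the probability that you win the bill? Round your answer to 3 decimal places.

0.857

Your original envelope holds the bill with probability 1/7, so the other 6 collectively hold it with probability 6/7.
The host can always find 5 empty envelopes to open, so the reveals don't change that 6/7; it is now spread over the 1 remaining unopened envelope.
P(win by switching) = (6/7) · (1/1) = 6/7 ≈ 0.857.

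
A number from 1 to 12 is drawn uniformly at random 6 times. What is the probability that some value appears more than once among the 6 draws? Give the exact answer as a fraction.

P(all 6 different) = 12/12 · 11/12 · ··· · 7/12 = 385/1728.
P(at least two equal) = 1 − 385/1728 = 1343/1728.

1343/1728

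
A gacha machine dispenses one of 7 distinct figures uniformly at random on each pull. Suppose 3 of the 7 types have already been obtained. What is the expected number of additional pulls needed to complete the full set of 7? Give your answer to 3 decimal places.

14.583

Starting from 3 distinct types, each trial gives a new one with probability (7−i)/7 when i types are held, so the wait for the next new type is 7/(7−i).
E = 7/4 + 7/3 + 7/2 + 7/1 = 175/12 ≈ 14.583.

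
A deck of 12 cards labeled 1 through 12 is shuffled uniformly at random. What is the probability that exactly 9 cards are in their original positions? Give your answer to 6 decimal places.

Choose which 9 of the 12 are fixed: C(12,9) = 220 ways.
The remaining 3 must have no fixed point: D(3) = 2.
P = 220·2/479001600 = 1/1088640 ≈ 0.000001.

0.000001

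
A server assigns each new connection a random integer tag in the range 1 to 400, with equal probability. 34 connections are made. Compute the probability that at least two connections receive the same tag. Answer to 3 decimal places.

It's easier to compute the probability that all 34 are distinct.
P(all distinct) = 400/400 · 399/400 · ··· · 367/400 ≈ 0.236.
So the probability of at least one match is 1 − 0.236 = 0.764.

0.764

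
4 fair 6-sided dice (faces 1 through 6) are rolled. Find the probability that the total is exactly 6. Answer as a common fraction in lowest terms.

There are 6^4 = 1296 equally likely outcomes.
The number of ordered 4-tuples from {1,…,6} summing to 6 is 10.
P(sum = 6) = 10/1296 = 5/648.

5/648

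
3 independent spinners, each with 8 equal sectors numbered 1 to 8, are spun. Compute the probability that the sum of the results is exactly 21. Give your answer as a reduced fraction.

5/256

There are 8^3 = 512 equally likely outcomes.
The number of ordered 3-tuples from {1,…,8} summing to 21 is 10.
P(sum = 21) = 10/512 = 5/256.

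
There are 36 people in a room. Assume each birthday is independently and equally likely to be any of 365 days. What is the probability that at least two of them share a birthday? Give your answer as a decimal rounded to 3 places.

0.832

It's easier to compute the probability that all 36 are distinct.
P(all distinct) = 365/365 · 364/365 · ··· · 330/365 ≈ 0.168.
So the probability of at least one match is 1 − 0.168 = 0.832.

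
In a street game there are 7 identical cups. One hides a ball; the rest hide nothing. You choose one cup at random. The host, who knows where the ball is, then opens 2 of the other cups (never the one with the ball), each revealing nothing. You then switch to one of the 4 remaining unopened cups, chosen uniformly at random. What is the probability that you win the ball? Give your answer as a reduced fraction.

Your original cup holds the ball with probability 1/7, so the other 6 collectively hold it with probability 6/7.
The host can always find 2 empty cups to open, so the reveals don't change that 6/7; it is now spread over the 4 remaining unopened cups.
P(win by switching) = (6/7) · (1/4) = 3/14.

3/14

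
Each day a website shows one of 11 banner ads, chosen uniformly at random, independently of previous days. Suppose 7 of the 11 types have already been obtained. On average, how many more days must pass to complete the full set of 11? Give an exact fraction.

Starting from 7 distinct types, each trial gives a new one with probability (11−i)/11 when i types are held, so the wait for the next new type is 11/(11−i).
E = 11/4 + 11/3 + 11/2 + 11/1 = 275/12.

275/12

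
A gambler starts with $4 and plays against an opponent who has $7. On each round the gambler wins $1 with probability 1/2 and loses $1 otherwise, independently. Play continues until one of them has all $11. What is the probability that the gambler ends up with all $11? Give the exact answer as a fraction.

4/11

With a fair step, P(i) = ½P(i−1) + ½P(i+1) with P(0)=0, P(11)=1 has the linear solution P(i) = i/11.
P(4) = 4/11.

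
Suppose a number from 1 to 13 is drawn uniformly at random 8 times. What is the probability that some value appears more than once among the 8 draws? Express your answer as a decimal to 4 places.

P(all 8 different) = 13/13 · 12/13 · ··· · 6/13 ≈ 0.0636.
P(at least two equal) = 1 − 0.0636 = 0.9364.

0.9364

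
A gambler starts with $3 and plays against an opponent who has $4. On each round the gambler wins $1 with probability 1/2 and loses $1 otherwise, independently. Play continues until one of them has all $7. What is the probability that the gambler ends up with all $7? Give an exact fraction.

3/7

With a fair step, P(i) = ½P(i−1) + ½P(i+1) with P(0)=0, P(7)=1 has the linear solution P(i) = i/7.
P(3) = 3/7.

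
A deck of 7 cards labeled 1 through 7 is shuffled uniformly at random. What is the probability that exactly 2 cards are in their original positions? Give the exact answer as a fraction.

Choose which 2 of the 7 are fixed: C(7,2) = 21 ways.
The remaining 5 must have no fixed point: D(5) = 44.
P = 21·44/5040 = 11/60.

11/60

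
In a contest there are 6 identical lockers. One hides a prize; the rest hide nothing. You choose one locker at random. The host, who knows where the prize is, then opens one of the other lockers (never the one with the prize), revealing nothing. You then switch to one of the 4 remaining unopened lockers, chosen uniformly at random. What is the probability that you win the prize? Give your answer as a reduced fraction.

Your original locker holds the prize with probability 1/6, so the other 5 collectively hold it with probability 5/6.
The host can always find an empty locker to open, so this doesn't change that 5/6; it is now spread over the 4 remaining unopened lockers.
P(win by switching) = (5/6) · (1/4) = 5/24.

5/24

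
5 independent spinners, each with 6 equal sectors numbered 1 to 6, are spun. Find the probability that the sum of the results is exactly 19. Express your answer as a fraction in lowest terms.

There are 6^5 = 7776 equally likely outcomes.
The number of ordered 5-tuples from {1,…,6} summing to 19 is 735.
P(sum = 19) = 735/7776 = 245/2592.

245/2592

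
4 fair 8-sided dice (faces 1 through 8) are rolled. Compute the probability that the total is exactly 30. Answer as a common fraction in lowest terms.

There are 8^4 = 4096 equally likely outcomes.
The number of ordered 4-tuples from {1,…,8} summing to 30 is 10.
P(sum = 30) = 10/4096 = 5/2048.

5/2048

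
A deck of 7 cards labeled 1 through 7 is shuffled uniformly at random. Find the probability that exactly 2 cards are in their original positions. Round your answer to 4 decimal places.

Choose which 2 of the 7 are fixed: C(7,2) = 21 ways.
The remaining 5 must have no fixed point: D(5) = 44.
P = 21·44/5040 = 11/60 ≈ 0.1833.

0.1833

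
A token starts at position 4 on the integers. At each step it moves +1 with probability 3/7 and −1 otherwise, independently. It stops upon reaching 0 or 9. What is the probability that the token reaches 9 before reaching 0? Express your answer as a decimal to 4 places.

0.1754

Let r = q/p = (4/7)/(3/7) = 4/3. The recurrence P(i) = p·P(i+1) + q·P(i−1) with P(0)=0, P(9)=1 gives P(i) = (1 − r^i)/(1 − r^9).
P(4) = (1 − (4/3)^4) / (1 − (4/3)^9) = 42525/242461 ≈ 0.1754.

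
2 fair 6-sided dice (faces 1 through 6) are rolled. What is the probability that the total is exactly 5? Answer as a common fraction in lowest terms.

There are 6^2 = 36 equally likely outcomes.
The number of ordered 2-tuples from {1,…,6} summing to 5 is 4.
P(sum = 5) = 4/36 = 1/9.

1/9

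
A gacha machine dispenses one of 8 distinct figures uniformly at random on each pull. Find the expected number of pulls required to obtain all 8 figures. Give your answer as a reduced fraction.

761/35

After i distinct types are collected, each trial gives a new one with probability (8−i)/8, so the expected wait for the next new type is 8/(8−i).
E = 8/8 + 8/7 + 8/6 + 8/5 + 8/4 + 8/3 + 8/2 + 8/1 = 761/35.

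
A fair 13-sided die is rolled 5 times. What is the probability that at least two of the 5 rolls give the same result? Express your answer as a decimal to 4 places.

0.5840

P(all 5 different) = 13/13 · 12/13 · ··· · 9/13 ≈ 0.4160.
P(at least two equal) = 1 − 0.4160 = 0.5840.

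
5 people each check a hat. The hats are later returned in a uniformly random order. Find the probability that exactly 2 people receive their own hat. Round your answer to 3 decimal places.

Choose which 2 of the 5 are fixed: C(5,2) = 10 ways.
The remaining 3 must have no fixed point: D(3) = 2.
P = 10·2/120 = 1/6 ≈ 0.167.

0.167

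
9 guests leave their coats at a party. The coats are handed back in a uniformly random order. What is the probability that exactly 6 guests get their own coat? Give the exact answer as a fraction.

1/2160

Choose which 6 of the 9 are fixed: C(9,6) = 84 ways.
The remaining 3 must have no fixed point: D(3) = 2.
P = 84·2/362880 = 1/2160.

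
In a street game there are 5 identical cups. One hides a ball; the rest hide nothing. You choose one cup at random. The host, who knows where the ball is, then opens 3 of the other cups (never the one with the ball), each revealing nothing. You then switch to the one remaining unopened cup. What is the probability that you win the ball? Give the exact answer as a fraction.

Your original cup holds the ball with probability 1/5, so the other 4 collectively hold it with probability 4/5.
The host can always find 3 empty cups to open, so the reveals don't change that 4/5; it is now spread over the 1 remaining unopened cup.
P(win by switching) = (4/5) · (1/1) = 4/5.

4/5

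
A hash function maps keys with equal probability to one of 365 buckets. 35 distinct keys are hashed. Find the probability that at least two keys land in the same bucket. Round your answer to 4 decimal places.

It's easier to compute the probability that all 35 are distinct.
P(all distinct) = 365/365 · 364/365 · ··· · 331/365 ≈ 0.1856.
So the probability of at least one match is 1 − 0.1856 = 0.8144.

0.8144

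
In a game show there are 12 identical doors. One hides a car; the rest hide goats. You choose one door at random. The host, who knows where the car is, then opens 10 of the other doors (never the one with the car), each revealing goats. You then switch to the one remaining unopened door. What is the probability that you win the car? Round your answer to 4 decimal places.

0.9167

Your original door holds the car with probability 1/12, so the other 11 collectively hold it with probability 11/12.
The host can always find 10 empty doors to open, so the reveals don't change that 11/12; it is now spread over the 1 remaining unopened door.
P(win by switching) = (11/12) · (1/1) = 11/12 ≈ 0.9167.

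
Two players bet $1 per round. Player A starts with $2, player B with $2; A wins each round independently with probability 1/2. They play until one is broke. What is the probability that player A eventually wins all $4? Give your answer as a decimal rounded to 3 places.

0.500

With a fair step, P(i) = ½P(i−1) + ½P(i+1) with P(0)=0, P(4)=1 has the linear solution P(i) = i/4.
P(2) = 2/4 = 1/2 ≈ 0.500.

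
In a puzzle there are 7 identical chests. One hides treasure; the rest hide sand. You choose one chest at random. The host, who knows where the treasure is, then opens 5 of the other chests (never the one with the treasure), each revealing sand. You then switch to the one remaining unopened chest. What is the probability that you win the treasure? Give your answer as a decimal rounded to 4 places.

Your original chest holds the treasure with probability 1/7, so the other 6 collectively hold it with probability 6/7.
The host can always find 5 empty chests to open, so the reveals don't change that 6/7; it is now spread over the 1 remaining unopened chest.
P(win by switching) = (6/7) · (1/1) = 6/7 ≈ 0.8571.

0.8571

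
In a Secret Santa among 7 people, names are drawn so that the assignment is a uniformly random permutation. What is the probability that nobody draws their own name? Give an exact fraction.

This is the derangement probability: permutations of 7 with no fixed point.
D(7) = 7! · (1 − 1/1! + 1/2! − ··· + (−1)^7/7!) = 1854.
P = 1854/5040 = 103/280.

103/280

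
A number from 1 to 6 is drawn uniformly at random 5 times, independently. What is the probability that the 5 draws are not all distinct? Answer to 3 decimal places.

P(all 5 different) = 6/6 · 5/6 · ··· · 2/6 ≈ 0.093.
P(at least two equal) = 1 − 0.093 = 0.907.

0.907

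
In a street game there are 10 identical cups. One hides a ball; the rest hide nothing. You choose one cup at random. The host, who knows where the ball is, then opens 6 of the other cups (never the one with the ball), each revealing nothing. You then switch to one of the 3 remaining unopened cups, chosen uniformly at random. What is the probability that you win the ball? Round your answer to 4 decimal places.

0.3000

Your original cup holds the ball with probability 1/10, so the other 9 collectively hold it with probability 9/10.
The host can always find 6 empty cups to open, so the reveals don't change that 9/10; it is now spread over the 3 remaining unopened cups.
P(win by switching) = (9/10) · (1/3) = 3/10 ≈ 0.3000.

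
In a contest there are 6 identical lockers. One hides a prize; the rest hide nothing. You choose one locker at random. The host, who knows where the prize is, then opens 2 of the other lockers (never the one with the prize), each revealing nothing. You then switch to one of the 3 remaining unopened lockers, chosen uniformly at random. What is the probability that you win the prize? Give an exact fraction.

Your original locker holds the prize with probability 1/6, so the other 5 collectively hold it with probability 5/6.
The host can always find 2 empty lockers to open, so the reveals don't change that 5/6; it is now spread over the 3 remaining unopened lockers.
P(win by switching) = (5/6) · (1/3) = 5/18.

5/18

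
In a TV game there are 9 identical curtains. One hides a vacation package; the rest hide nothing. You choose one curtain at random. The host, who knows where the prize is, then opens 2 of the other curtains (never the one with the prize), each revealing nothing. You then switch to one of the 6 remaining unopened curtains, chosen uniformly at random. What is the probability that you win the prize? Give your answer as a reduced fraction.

4/27

Your original curtain holds the prize with probability 1/9, so the other 8 collectively hold it with probability 8/9.
The host can always find 2 empty curtains to open, so the reveals don't change that 8/9; it is now spread over the 6 remaining unopened curtains.
P(win by switching) = (8/9) · (1/6) = 4/27.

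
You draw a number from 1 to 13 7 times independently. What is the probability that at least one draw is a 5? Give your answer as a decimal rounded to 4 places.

P(no draw is a 5) = (12/13)^7 ≈ 0.5710.
P(at least one) = 1 − 0.5710 = 0.4290.

0.4290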